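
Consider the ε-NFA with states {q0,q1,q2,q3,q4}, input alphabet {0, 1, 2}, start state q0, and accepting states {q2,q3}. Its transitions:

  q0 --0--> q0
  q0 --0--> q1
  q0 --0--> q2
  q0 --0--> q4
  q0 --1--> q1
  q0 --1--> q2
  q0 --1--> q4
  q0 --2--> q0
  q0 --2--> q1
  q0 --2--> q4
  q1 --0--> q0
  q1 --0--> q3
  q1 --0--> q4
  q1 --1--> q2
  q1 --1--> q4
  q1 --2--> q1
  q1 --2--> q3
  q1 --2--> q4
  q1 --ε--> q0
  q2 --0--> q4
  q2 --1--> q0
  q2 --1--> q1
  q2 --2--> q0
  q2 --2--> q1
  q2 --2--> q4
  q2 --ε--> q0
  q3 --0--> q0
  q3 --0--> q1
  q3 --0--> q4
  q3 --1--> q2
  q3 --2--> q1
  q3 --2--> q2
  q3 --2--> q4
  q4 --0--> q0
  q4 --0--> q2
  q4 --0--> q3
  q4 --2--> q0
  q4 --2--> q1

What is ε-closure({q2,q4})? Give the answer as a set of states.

Begin with {q2,q4}.
q2 →ε {q0}; add q0.
ε-closure = {q0,q2,q4}.

{q0,q2,q4}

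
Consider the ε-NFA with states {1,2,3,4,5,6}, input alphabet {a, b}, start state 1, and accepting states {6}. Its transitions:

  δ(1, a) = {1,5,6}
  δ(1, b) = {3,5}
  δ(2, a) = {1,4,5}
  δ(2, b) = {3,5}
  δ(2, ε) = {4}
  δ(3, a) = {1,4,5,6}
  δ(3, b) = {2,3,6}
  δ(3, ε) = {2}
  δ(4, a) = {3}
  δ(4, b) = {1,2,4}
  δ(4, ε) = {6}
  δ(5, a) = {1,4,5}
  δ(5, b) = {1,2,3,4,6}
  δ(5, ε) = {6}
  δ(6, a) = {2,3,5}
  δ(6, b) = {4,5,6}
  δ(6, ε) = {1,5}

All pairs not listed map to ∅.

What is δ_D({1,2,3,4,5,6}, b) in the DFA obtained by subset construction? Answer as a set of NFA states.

{1,2,3,4,5,6}

δ(1,b) = {3,5}; δ(2,b) = {3,5}; δ(3,b) = {2,3,6}; δ(4,b) = {1,2,4}; δ(5,b) = {1,2,3,4,6}; δ(6,b) = {4,5,6}.
Union: {1,2,3,4,5,6}.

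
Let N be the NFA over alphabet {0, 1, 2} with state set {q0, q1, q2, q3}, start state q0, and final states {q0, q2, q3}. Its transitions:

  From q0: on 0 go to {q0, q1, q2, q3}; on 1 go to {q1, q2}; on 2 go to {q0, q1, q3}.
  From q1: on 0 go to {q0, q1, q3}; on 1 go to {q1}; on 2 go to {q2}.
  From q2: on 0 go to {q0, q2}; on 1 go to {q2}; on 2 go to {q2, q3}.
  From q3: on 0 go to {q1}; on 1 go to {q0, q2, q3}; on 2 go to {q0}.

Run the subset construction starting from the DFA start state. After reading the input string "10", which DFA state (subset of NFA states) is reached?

Start: {q0}.
δ(q0,1) = {q1, q2}.
Union: {q1, q2}.
After 1: {q1, q2}.
δ(q1,0) = {q0, q1, q3}; δ(q2,0) = {q0, q2}.
Union: {q0, q1, q2, q3}.
After 0: {q0, q1, q2, q3}.

{q0, q1, q2, q3}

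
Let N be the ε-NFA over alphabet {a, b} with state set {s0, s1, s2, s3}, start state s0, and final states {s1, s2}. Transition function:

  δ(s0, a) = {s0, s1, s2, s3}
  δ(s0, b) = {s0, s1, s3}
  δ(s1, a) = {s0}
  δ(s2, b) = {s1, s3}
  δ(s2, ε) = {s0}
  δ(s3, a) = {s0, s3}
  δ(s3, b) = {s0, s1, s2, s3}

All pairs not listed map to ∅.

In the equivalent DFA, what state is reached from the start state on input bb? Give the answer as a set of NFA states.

{s0, s1, s2, s3}

Start: {s0}.
δ(s0,b) = {s0, s1, s3}.
Union: {s0, s1, s3}.
After b: {s0, s1, s3}.
δ(s0,b) = {s0, s1, s3}; δ(s1,b) = ∅; δ(s3,b) = {s0, s1, s2, s3}.
Union: {s0, s1, s2, s3}.
After b: {s0, s1, s2, s3}.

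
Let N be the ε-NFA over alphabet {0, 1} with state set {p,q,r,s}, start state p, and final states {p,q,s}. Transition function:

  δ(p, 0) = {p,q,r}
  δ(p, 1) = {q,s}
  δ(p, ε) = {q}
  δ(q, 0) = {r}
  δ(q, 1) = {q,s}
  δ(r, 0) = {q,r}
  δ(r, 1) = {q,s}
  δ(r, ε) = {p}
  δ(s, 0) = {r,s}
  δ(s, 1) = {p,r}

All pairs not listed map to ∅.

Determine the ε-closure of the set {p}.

Begin with {p}.
p →ε {q}; add q.
ε-closure = {p,q}.

{p,q}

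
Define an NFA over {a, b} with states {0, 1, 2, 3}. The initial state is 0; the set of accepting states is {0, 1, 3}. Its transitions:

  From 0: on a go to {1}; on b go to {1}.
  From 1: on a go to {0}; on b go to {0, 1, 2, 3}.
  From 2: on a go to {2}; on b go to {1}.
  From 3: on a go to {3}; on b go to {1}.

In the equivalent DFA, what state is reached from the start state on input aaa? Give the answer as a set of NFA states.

Start: {0}.
δ(0,a) = {1}.
Union: {1}.
After a: {1}.
δ(1,a) = {0}.
Union: {0}.
After a: {0}.
δ(0,a) = {1}.
Union: {1}.
After a: {1}.

{1}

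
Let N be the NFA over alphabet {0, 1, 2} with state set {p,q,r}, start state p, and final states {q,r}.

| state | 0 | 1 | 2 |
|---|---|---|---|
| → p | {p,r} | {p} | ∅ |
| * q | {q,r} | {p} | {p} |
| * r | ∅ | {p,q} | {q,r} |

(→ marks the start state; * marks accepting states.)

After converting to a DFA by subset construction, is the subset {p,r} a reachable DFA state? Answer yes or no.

yes

Start state of the DFA: {p}.
{p} --0--> {p,r}  [new]
{p} --1--> {p}  [seen]
{p} --2--> ∅  [new]
{p,r} --0--> {p,r}  [seen]
{p,r} --1--> {p,q}  [new]
{p,r} --2--> {q,r}  [new]
∅ --0--> ∅  [seen]
∅ --1--> ∅  [seen]
∅ --2--> ∅  [seen]
{p,q} --0--> {p,q,r}  [new]
{p,q} --1--> {p}  [seen]
{p,q} --2--> {p}  [seen]
{q,r} --0--> {q,r}  [seen]
{q,r} --1--> {p,q}  [seen]
{q,r} --2--> {p,q,r}  [seen]
{p,q,r} --0--> {p,q,r}  [seen]
{p,q,r} --1--> {p,q}  [seen]
{p,q,r} --2--> {p,q,r}  [seen]
Reachable DFA states: {p}, {p,r}, ∅, {p,q}, {q,r}, {p,q,r}.
{p,r} is among them.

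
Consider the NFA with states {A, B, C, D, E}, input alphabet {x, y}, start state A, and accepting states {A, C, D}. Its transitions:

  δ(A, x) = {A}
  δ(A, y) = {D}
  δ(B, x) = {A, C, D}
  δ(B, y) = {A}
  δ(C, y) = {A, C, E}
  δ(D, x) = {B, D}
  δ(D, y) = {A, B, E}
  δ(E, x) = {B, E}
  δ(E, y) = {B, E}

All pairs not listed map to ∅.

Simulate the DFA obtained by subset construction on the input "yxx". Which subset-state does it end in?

{A, B, C, D}

Start: {A}.
δ(A,y) = {D}.
Union: {D}.
After y: {D}.
δ(D,x) = {B, D}.
Union: {B, D}.
After x: {B, D}.
δ(B,x) = {A, C, D}; δ(D,x) = {B, D}.
Union: {A, B, C, D}.
After x: {A, B, C, D}.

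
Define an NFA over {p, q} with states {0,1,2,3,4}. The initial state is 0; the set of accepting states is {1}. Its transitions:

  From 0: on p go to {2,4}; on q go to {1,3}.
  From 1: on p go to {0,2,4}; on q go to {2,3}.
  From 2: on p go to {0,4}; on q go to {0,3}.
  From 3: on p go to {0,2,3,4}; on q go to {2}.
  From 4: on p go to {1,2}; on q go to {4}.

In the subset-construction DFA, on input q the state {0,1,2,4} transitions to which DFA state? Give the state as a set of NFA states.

{0,1,2,3,4}

δ(0,q) = {1,3}; δ(1,q) = {2,3}; δ(2,q) = {0,3}; δ(4,q) = {4}.
Union: {0,1,2,3,4}.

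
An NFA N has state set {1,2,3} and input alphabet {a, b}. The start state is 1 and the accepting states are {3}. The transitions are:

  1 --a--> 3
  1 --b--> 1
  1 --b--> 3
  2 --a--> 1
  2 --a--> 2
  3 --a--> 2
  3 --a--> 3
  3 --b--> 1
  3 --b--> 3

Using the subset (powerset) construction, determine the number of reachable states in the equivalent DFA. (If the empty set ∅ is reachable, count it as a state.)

Start state of the DFA: {1}.
{1} --a--> {3}  [new]
{1} --b--> {1,3}  [new]
{3} --a--> {2,3}  [new]
{3} --b--> {1,3}  [seen]
{1,3} --a--> {2,3}  [seen]
{1,3} --b--> {1,3}  [seen]
{2,3} --a--> {1,2,3}  [new]
{2,3} --b--> {1,3}  [seen]
{1,2,3} --a--> {1,2,3}  [seen]
{1,2,3} --b--> {1,3}  [seen]
Reachable DFA states: {1}, {3}, {1,3}, {2,3}, {1,2,3}.

5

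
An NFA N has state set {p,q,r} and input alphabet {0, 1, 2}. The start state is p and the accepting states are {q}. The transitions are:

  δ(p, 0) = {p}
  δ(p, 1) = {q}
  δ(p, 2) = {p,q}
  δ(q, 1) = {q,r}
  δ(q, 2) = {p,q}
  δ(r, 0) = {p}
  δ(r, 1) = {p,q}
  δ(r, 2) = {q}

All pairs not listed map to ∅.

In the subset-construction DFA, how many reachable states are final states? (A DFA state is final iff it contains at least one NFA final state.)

4

Start state of the DFA: {p}.
{p} --0--> {p}  [seen]
{p} --1--> {q}  [new]
{p} --2--> {p,q}  [new]
{q} --0--> ∅  [new]
{q} --1--> {q,r}  [new]
{q} --2--> {p,q}  [seen]
{p,q} --0--> {p}  [seen]
{p,q} --1--> {q,r}  [seen]
{p,q} --2--> {p,q}  [seen]
∅ --0--> ∅  [seen]
∅ --1--> ∅  [seen]
∅ --2--> ∅  [seen]
{q,r} --0--> {p}  [seen]
{q,r} --1--> {p,q,r}  [new]
{q,r} --2--> {p,q}  [seen]
{p,q,r} --0--> {p}  [seen]
{p,q,r} --1--> {p,q,r}  [seen]
{p,q,r} --2--> {p,q}  [seen]
Reachable DFA states: {p}, {q}, {p,q}, ∅, {q,r}, {p,q,r}.
Accepting DFA states (contain an NFA accepting state): {q}, {p,q}, {q,r}, {p,q,r}.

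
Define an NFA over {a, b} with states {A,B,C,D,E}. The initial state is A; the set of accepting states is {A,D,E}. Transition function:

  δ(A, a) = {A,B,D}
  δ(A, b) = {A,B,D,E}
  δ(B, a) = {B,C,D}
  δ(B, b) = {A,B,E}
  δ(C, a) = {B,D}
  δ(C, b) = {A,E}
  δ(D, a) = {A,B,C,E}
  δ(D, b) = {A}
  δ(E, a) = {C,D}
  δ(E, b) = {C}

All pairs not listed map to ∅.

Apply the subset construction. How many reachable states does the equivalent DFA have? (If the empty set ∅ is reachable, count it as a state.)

4

Start state of the DFA: {A}.
{A} --a--> {A,B,D}  [new]
{A} --b--> {A,B,D,E}  [new]
{A,B,D} --a--> {A,B,C,D,E}  [new]
{A,B,D} --b--> {A,B,D,E}  [seen]
{A,B,D,E} --a--> {A,B,C,D,E}  [seen]
{A,B,D,E} --b--> {A,B,C,D,E}  [seen]
{A,B,C,D,E} --a--> {A,B,C,D,E}  [seen]
{A,B,C,D,E} --b--> {A,B,C,D,E}  [seen]
Reachable DFA states: {A}, {A,B,D}, {A,B,D,E}, {A,B,C,D,E}.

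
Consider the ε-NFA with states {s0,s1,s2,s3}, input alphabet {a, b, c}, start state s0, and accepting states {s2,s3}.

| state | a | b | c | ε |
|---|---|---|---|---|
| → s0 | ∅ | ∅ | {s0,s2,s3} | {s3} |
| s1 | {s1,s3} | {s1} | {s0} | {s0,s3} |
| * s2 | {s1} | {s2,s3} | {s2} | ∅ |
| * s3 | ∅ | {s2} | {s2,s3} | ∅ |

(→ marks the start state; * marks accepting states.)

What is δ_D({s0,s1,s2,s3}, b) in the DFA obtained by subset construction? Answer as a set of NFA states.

δ(s0,b) = ∅; δ(s1,b) = {s1}; δ(s2,b) = {s2,s3}; δ(s3,b) = {s2}.
Union: {s1,s2,s3}.
ε-closure gives {s0,s1,s2,s3}.

{s0,s1,s2,s3}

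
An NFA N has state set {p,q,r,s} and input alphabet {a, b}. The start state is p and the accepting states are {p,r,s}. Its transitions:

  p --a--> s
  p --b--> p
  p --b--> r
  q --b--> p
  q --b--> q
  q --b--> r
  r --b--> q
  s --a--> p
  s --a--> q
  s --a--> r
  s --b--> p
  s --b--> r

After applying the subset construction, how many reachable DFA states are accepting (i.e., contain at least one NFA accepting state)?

4

Start state of the DFA: {p}.
{p} --a--> {s}  [new]
{p} --b--> {p,r}  [new]
{s} --a--> {p,q,r}  [new]
{s} --b--> {p,r}  [seen]
{p,r} --a--> {s}  [seen]
{p,r} --b--> {p,q,r}  [seen]
{p,q,r} --a--> {s}  [seen]
{p,q,r} --b--> {p,q,r}  [seen]
Reachable DFA states: {p}, {s}, {p,r}, {p,q,r}.
Accepting DFA states (contain an NFA accepting state): {p}, {s}, {p,r}, {p,q,r}.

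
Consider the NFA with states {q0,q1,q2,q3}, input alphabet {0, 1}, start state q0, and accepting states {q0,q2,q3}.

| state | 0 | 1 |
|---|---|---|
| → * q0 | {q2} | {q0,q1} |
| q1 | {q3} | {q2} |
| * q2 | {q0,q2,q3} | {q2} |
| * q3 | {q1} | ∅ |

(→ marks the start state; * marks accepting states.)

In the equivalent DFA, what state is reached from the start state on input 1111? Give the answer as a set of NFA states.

{q0,q1,q2}

Start: {q0}.
δ(q0,1) = {q0,q1}.
Union: {q0,q1}.
After 1: {q0,q1}.
δ(q0,1) = {q0,q1}; δ(q1,1) = {q2}.
Union: {q0,q1,q2}.
After 1: {q0,q1,q2}.
δ(q0,1) = {q0,q1}; δ(q1,1) = {q2}; δ(q2,1) = {q2}.
Union: {q0,q1,q2}.
After 1: {q0,q1,q2}.
δ(q0,1) = {q0,q1}; δ(q1,1) = {q2}; δ(q2,1) = {q2}.
Union: {q0,q1,q2}.
After 1: {q0,q1,q2}.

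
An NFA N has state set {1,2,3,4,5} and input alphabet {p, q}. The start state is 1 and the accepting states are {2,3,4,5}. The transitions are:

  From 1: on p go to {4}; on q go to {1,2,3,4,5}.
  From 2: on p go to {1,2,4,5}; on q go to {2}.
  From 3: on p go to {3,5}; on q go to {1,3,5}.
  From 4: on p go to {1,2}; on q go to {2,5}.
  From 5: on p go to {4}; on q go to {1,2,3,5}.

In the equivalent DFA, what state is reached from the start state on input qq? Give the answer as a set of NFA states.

{1,2,3,4,5}

Start: {1}.
δ(1,q) = {1,2,3,4,5}.
Union: {1,2,3,4,5}.
After q: {1,2,3,4,5}.
δ(1,q) = {1,2,3,4,5}; δ(2,q) = {2}; δ(3,q) = {1,3,5}; δ(4,q) = {2,5}; δ(5,q) = {1,2,3,5}.
Union: {1,2,3,4,5}.
After q: {1,2,3,4,5}.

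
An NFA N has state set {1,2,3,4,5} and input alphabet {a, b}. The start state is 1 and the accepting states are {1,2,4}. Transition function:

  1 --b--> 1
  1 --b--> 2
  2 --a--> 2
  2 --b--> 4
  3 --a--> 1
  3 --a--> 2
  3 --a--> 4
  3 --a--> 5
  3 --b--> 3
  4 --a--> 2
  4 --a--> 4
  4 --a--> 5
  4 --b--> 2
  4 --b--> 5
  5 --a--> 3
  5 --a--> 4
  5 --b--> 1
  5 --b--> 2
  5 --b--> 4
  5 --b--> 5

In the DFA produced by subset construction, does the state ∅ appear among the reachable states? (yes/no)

Start state of the DFA: {1}.
{1} --a--> ∅  [new]
{1} --b--> {1,2}  [new]
∅ --a--> ∅  [seen]
∅ --b--> ∅  [seen]
{1,2} --a--> {2}  [new]
{1,2} --b--> {1,2,4}  [new]
{2} --a--> {2}  [seen]
{2} --b--> {4}  [new]
{1,2,4} --a--> {2,4,5}  [new]
{1,2,4} --b--> {1,2,4,5}  [new]
{4} --a--> {2,4,5}  [seen]
{4} --b--> {2,5}  [new]
{2,4,5} --a--> {2,3,4,5}  [new]
{2,4,5} --b--> {1,2,4,5}  [seen]
{1,2,4,5} --a--> {2,3,4,5}  [seen]
{1,2,4,5} --b--> {1,2,4,5}  [seen]
{2,5} --a--> {2,3,4}  [new]
{2,5} --b--> {1,2,4,5}  [seen]
{2,3,4,5} --a--> {1,2,3,4,5}  [new]
{2,3,4,5} --b--> {1,2,3,4,5}  [seen]
{2,3,4} --a--> {1,2,4,5}  [seen]
{2,3,4} --b--> {2,3,4,5}  [seen]
{1,2,3,4,5} --a--> {1,2,3,4,5}  [seen]
{1,2,3,4,5} --b--> {1,2,3,4,5}  [seen]
Reachable DFA states: {1}, ∅, {1,2}, {2}, {1,2,4}, {4}, {2,4,5}, {1,2,4,5}, {2,5}, {2,3,4,5}, {2,3,4}, {1,2,3,4,5}.
∅ is among them.

yes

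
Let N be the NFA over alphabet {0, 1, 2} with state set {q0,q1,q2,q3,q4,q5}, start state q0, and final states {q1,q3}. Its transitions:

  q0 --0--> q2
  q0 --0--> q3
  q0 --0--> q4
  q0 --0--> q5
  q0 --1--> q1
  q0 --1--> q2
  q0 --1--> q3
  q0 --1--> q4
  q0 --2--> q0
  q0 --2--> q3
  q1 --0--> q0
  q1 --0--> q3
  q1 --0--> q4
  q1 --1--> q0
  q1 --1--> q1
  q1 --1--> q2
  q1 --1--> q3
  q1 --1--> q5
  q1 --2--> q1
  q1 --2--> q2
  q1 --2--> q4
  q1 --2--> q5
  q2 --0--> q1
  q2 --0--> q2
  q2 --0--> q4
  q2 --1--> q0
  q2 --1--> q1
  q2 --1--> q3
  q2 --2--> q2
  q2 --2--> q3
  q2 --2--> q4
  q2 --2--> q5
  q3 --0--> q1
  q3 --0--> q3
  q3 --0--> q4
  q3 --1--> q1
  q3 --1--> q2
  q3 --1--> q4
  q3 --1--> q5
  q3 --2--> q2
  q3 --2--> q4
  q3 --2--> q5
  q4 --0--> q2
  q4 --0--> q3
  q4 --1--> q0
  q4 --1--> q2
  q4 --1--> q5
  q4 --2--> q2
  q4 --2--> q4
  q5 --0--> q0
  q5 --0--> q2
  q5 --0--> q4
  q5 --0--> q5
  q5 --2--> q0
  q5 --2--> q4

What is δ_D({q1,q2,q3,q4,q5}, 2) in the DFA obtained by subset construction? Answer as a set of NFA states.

δ(q1,2) = {q1,q2,q4,q5}; δ(q2,2) = {q2,q3,q4,q5}; δ(q3,2) = {q2,q4,q5}; δ(q4,2) = {q2,q4}; δ(q5,2) = {q0,q4}.
Union: {q0,q1,q2,q3,q4,q5}.

{q0,q1,q2,q3,q4,q5}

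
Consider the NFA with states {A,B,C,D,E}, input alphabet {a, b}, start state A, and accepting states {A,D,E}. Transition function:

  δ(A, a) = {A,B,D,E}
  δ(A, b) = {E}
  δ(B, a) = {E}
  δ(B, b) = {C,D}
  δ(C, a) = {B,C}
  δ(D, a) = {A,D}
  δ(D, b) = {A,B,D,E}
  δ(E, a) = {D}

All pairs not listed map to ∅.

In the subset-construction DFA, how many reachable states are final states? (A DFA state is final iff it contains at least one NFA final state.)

Start state of the DFA: {A}.
{A} --a--> {A,B,D,E}  [new]
{A} --b--> {E}  [new]
{A,B,D,E} --a--> {A,B,D,E}  [seen]
{A,B,D,E} --b--> {A,B,C,D,E}  [new]
{E} --a--> {D}  [new]
{E} --b--> ∅  [new]
{A,B,C,D,E} --a--> {A,B,C,D,E}  [seen]
{A,B,C,D,E} --b--> {A,B,C,D,E}  [seen]
{D} --a--> {A,D}  [new]
{D} --b--> {A,B,D,E}  [seen]
∅ --a--> ∅  [seen]
∅ --b--> ∅  [seen]
{A,D} --a--> {A,B,D,E}  [seen]
{A,D} --b--> {A,B,D,E}  [seen]
Reachable DFA states: {A}, {A,B,D,E}, {E}, {A,B,C,D,E}, {D}, ∅, {A,D}.
Accepting DFA states (contain an NFA accepting state): {A}, {A,B,D,E}, {E}, {A,B,C,D,E}, {D}, {A,D}.

6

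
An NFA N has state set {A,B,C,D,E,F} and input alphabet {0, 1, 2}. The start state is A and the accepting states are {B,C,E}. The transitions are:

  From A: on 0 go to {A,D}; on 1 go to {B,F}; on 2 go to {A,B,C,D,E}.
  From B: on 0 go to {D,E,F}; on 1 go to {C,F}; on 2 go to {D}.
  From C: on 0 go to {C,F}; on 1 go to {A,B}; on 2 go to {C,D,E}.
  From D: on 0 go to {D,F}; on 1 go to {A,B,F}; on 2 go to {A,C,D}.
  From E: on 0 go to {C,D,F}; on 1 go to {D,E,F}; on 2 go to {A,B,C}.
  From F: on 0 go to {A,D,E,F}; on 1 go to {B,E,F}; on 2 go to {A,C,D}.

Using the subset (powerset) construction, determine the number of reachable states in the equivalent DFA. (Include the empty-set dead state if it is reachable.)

Start state of the DFA: {A}.
{A} --0--> {A,D}  [new]
{A} --1--> {B,F}  [new]
{A} --2--> {A,B,C,D,E}  [new]
{A,D} --0--> {A,D,F}  [new]
{A,D} --1--> {A,B,F}  [new]
{A,D} --2--> {A,B,C,D,E}  [seen]
{B,F} --0--> {A,D,E,F}  [new]
{B,F} --1--> {B,C,E,F}  [new]
{B,F} --2--> {A,C,D}  [new]
{A,B,C,D,E} --0--> {A,C,D,E,F}  [new]
{A,B,C,D,E} --1--> {A,B,C,D,E,F}  [new]
{A,B,C,D,E} --2--> {A,B,C,D,E}  [seen]
{A,D,F} --0--> {A,D,E,F}  [seen]
{A,D,F} --1--> {A,B,E,F}  [new]
{A,D,F} --2--> {A,B,C,D,E}  [seen]
{A,B,F} --0--> {A,D,E,F}  [seen]
{A,B,F} --1--> {B,C,E,F}  [seen]
{A,B,F} --2--> {A,B,C,D,E}  [seen]
{A,D,E,F} --0--> {A,C,D,E,F}  [seen]
{A,D,E,F} --1--> {A,B,D,E,F}  [new]
{A,D,E,F} --2--> {A,B,C,D,E}  [seen]
{B,C,E,F} --0--> {A,C,D,E,F}  [seen]
{B,C,E,F} --1--> {A,B,C,D,E,F}  [seen]
{B,C,E,F} --2--> {A,B,C,D,E}  [seen]
{A,C,D} --0--> {A,C,D,F}  [new]
{A,C,D} --1--> {A,B,F}  [seen]
{A,C,D} --2--> {A,B,C,D,E}  [seen]
{A,C,D,E,F} --0--> {A,C,D,E,F}  [seen]
{A,C,D,E,F} --1--> {A,B,D,E,F}  [seen]
{A,C,D,E,F} --2--> {A,B,C,D,E}  [seen]
{A,B,C,D,E,F} --0--> {A,C,D,E,F}  [seen]
{A,B,C,D,E,F} --1--> {A,B,C,D,E,F}  [seen]
{A,B,C,D,E,F} --2--> {A,B,C,D,E}  [seen]
{A,B,E,F} --0--> {A,C,D,E,F}  [seen]
{A,B,E,F} --1--> {B,C,D,E,F}  [new]
{A,B,E,F} --2--> {A,B,C,D,E}  [seen]
{A,B,D,E,F} --0--> {A,C,D,E,F}  [seen]
{A,B,D,E,F} --1--> {A,B,C,D,E,F}  [seen]
{A,B,D,E,F} --2--> {A,B,C,D,E}  [seen]
{A,C,D,F} --0--> {A,C,D,E,F}  [seen]
{A,C,D,F} --1--> {A,B,E,F}  [seen]
{A,C,D,F} --2--> {A,B,C,D,E}  [seen]
{B,C,D,E,F} --0--> {A,C,D,E,F}  [seen]
{B,C,D,E,F} --1--> {A,B,C,D,E,F}  [seen]
{B,C,D,E,F} --2--> {A,B,C,D,E}  [seen]
Reachable DFA states: {A}, {A,D}, {B,F}, {A,B,C,D,E}, {A,D,F}, {A,B,F}, {A,D,E,F}, {B,C,E,F}, {A,C,D}, {A,C,D,E,F}, {A,B,C,D,E,F}, {A,B,E,F}, {A,B,D,E,F}, {A,C,D,F}, {B,C,D,E,F}.

15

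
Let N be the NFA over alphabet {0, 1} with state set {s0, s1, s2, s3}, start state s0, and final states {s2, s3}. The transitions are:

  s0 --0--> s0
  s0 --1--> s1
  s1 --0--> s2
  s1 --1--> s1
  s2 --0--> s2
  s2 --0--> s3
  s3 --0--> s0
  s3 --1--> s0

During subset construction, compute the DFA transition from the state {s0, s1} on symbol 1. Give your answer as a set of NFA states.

{s1}

δ(s0,1) = {s1}; δ(s1,1) = {s1}.
Union: {s1}.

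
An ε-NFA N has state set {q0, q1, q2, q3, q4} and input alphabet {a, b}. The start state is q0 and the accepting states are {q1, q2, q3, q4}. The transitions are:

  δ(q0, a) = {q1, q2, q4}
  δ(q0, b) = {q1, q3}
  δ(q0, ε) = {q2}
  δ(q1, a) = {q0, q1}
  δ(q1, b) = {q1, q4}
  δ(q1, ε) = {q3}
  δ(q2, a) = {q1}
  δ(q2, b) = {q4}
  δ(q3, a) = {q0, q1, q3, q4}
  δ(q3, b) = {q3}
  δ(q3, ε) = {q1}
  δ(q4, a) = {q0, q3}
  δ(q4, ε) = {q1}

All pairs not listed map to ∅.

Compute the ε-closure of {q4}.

{q1, q3, q4}

Begin with {q4}.
q4 →ε {q1}; add q1.
q1 →ε {q3}; add q3.
ε-closure = {q1, q3, q4}.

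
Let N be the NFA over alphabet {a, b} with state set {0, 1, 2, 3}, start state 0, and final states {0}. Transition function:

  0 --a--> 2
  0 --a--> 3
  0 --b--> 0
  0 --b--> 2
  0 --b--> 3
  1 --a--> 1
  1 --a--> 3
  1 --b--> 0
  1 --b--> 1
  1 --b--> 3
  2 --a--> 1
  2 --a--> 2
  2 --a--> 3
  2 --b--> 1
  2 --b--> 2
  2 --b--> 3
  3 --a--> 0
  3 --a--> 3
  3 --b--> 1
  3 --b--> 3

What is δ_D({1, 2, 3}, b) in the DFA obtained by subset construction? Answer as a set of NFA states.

{0, 1, 2, 3}

δ(1,b) = {0, 1, 3}; δ(2,b) = {1, 2, 3}; δ(3,b) = {1, 3}.
Union: {0, 1, 2, 3}.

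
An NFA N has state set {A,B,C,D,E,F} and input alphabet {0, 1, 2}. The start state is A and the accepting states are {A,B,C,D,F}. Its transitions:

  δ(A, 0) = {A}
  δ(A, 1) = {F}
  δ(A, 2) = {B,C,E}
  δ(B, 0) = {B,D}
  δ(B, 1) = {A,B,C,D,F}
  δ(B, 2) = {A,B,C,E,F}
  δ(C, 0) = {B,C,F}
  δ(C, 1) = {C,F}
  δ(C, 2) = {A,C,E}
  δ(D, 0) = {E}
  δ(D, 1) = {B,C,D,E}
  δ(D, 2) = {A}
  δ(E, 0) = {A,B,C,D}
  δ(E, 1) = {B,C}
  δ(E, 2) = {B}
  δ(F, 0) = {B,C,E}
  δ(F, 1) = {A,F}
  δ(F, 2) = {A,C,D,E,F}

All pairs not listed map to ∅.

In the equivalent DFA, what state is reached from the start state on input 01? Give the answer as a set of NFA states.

Start: {A}.
δ(A,0) = {A}.
Union: {A}.
After 0: {A}.
δ(A,1) = {F}.
Union: {F}.
After 1: {F}.

{F}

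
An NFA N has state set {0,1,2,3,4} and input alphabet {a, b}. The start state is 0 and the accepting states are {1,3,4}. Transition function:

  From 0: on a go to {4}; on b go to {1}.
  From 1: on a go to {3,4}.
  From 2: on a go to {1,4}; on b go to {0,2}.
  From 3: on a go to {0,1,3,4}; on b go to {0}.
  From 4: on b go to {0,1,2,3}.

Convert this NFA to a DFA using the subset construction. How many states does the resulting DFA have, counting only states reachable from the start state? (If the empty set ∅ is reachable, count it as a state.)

Start state of the DFA: {0}.
{0} --a--> {4}  [new]
{0} --b--> {1}  [new]
{4} --a--> ∅  [new]
{4} --b--> {0,1,2,3}  [new]
{1} --a--> {3,4}  [new]
{1} --b--> ∅  [seen]
∅ --a--> ∅  [seen]
∅ --b--> ∅  [seen]
{0,1,2,3} --a--> {0,1,3,4}  [new]
{0,1,2,3} --b--> {0,1,2}  [new]
{3,4} --a--> {0,1,3,4}  [seen]
{3,4} --b--> {0,1,2,3}  [seen]
{0,1,3,4} --a--> {0,1,3,4}  [seen]
{0,1,3,4} --b--> {0,1,2,3}  [seen]
{0,1,2} --a--> {1,3,4}  [new]
{0,1,2} --b--> {0,1,2}  [seen]
{1,3,4} --a--> {0,1,3,4}  [seen]
{1,3,4} --b--> {0,1,2,3}  [seen]
Reachable DFA states: {0}, {4}, {1}, ∅, {0,1,2,3}, {3,4}, {0,1,3,4}, {0,1,2}, {1,3,4}.

9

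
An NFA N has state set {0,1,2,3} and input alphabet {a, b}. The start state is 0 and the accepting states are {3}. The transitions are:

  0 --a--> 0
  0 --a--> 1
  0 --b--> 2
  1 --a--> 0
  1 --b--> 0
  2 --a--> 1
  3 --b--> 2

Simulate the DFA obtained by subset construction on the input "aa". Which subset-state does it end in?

Start: {0}.
δ(0,a) = {0,1}.
Union: {0,1}.
After a: {0,1}.
δ(0,a) = {0,1}; δ(1,a) = {0}.
Union: {0,1}.
After a: {0,1}.

{0,1}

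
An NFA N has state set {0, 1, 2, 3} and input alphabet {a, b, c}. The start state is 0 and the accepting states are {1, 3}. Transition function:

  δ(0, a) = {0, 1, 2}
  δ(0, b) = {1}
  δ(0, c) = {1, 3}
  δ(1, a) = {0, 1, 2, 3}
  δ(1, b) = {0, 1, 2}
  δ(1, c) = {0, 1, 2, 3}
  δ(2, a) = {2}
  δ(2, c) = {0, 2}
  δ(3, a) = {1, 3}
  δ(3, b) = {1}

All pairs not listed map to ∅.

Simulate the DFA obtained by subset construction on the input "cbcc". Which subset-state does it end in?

Start: {0}.
δ(0,c) = {1, 3}.
Union: {1, 3}.
After c: {1, 3}.
δ(1,b) = {0, 1, 2}; δ(3,b) = {1}.
Union: {0, 1, 2}.
After b: {0, 1, 2}.
δ(0,c) = {1, 3}; δ(1,c) = {0, 1, 2, 3}; δ(2,c) = {0, 2}.
Union: {0, 1, 2, 3}.
After c: {0, 1, 2, 3}.
δ(0,c) = {1, 3}; δ(1,c) = {0, 1, 2, 3}; δ(2,c) = {0, 2}; δ(3,c) = ∅.
Union: {0, 1, 2, 3}.
After c: {0, 1, 2, 3}.

{0, 1, 2, 3}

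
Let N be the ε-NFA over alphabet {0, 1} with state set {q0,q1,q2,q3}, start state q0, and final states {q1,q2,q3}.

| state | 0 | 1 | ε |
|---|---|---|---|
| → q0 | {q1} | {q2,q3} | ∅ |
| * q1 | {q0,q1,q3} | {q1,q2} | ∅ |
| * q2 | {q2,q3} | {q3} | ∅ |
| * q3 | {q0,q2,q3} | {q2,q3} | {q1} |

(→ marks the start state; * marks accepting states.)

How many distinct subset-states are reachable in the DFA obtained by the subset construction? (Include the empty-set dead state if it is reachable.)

6

Start state of the DFA: {q0} (ε-closure of the NFA start).
{q0} --0--> {q1}  [new]
{q0} --1--> {q1,q2,q3}  [new]
{q1} --0--> {q0,q1,q3}  [new]
{q1} --1--> {q1,q2}  [new]
{q1,q2,q3} --0--> {q0,q1,q2,q3}  [new]
{q1,q2,q3} --1--> {q1,q2,q3}  [seen]
{q0,q1,q3} --0--> {q0,q1,q2,q3}  [seen]
{q0,q1,q3} --1--> {q1,q2,q3}  [seen]
{q1,q2} --0--> {q0,q1,q2,q3}  [seen]
{q1,q2} --1--> {q1,q2,q3}  [seen]
{q0,q1,q2,q3} --0--> {q0,q1,q2,q3}  [seen]
{q0,q1,q2,q3} --1--> {q1,q2,q3}  [seen]
Reachable DFA states: {q0}, {q1}, {q1,q2,q3}, {q0,q1,q3}, {q1,q2}, {q0,q1,q2,q3}.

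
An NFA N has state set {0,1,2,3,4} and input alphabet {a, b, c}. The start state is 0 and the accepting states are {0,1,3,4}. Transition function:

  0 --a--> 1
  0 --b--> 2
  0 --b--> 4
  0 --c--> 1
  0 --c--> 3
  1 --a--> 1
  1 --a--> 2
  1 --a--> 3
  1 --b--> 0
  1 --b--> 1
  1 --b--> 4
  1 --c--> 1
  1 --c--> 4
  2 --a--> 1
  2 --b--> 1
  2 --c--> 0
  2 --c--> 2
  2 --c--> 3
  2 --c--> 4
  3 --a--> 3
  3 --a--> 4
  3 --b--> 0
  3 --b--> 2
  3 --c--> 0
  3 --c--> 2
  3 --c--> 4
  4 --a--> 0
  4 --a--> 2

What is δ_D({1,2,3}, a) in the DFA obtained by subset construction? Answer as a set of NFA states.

{1,2,3,4}

δ(1,a) = {1,2,3}; δ(2,a) = {1}; δ(3,a) = {3,4}.
Union: {1,2,3,4}.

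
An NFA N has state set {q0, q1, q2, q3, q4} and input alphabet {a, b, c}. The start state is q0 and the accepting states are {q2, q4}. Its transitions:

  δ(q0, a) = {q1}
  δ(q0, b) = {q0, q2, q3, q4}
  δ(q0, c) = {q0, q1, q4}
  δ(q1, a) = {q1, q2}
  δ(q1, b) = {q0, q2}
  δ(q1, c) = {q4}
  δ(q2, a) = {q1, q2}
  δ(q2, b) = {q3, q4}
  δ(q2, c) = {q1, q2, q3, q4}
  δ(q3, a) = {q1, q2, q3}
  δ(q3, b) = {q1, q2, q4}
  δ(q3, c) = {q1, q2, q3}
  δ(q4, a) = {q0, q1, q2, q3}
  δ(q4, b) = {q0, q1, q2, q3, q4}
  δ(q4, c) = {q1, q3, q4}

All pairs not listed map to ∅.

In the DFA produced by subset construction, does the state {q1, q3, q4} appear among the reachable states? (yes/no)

yes

Start state of the DFA: {q0}.
{q0} --a--> {q1}  [new]
{q0} --b--> {q0, q2, q3, q4}  [new]
{q0} --c--> {q0, q1, q4}  [new]
{q1} --a--> {q1, q2}  [new]
{q1} --b--> {q0, q2}  [new]
{q1} --c--> {q4}  [new]
{q0, q2, q3, q4} --a--> {q0, q1, q2, q3}  [new]
{q0, q2, q3, q4} --b--> {q0, q1, q2, q3, q4}  [new]
{q0, q2, q3, q4} --c--> {q0, q1, q2, q3, q4}  [seen]
{q0, q1, q4} --a--> {q0, q1, q2, q3}  [seen]
{q0, q1, q4} --b--> {q0, q1, q2, q3, q4}  [seen]
{q0, q1, q4} --c--> {q0, q1, q3, q4}  [new]
{q1, q2} --a--> {q1, q2}  [seen]
{q1, q2} --b--> {q0, q2, q3, q4}  [seen]
{q1, q2} --c--> {q1, q2, q3, q4}  [new]
{q0, q2} --a--> {q1, q2}  [seen]
{q0, q2} --b--> {q0, q2, q3, q4}  [seen]
{q0, q2} --c--> {q0, q1, q2, q3, q4}  [seen]
{q4} --a--> {q0, q1, q2, q3}  [seen]
{q4} --b--> {q0, q1, q2, q3, q4}  [seen]
{q4} --c--> {q1, q3, q4}  [new]
{q0, q1, q2, q3} --a--> {q1, q2, q3}  [new]
{q0, q1, q2, q3} --b--> {q0, q1, q2, q3, q4}  [seen]
{q0, q1, q2, q3} --c--> {q0, q1, q2, q3, q4}  [seen]
{q0, q1, q2, q3, q4} --a--> {q0, q1, q2, q3}  [seen]
{q0, q1, q2, q3, q4} --b--> {q0, q1, q2, q3, q4}  [seen]
{q0, q1, q2, q3, q4} --c--> {q0, q1, q2, q3, q4}  [seen]
{q0, q1, q3, q4} --a--> {q0, q1, q2, q3}  [seen]
{q0, q1, q3, q4} --b--> {q0, q1, q2, q3, q4}  [seen]
{q0, q1, q3, q4} --c--> {q0, q1, q2, q3, q4}  [seen]
{q1, q2, q3, q4} --a--> {q0, q1, q2, q3}  [seen]
{q1, q2, q3, q4} --b--> {q0, q1, q2, q3, q4}  [seen]
{q1, q2, q3, q4} --c--> {q1, q2, q3, q4}  [seen]
{q1, q3, q4} --a--> {q0, q1, q2, q3}  [seen]
{q1, q3, q4} --b--> {q0, q1, q2, q3, q4}  [seen]
{q1, q3, q4} --c--> {q1, q2, q3, q4}  [seen]
{q1, q2, q3} --a--> {q1, q2, q3}  [seen]
{q1, q2, q3} --b--> {q0, q1, q2, q3, q4}  [seen]
{q1, q2, q3} --c--> {q1, q2, q3, q4}  [seen]
Reachable DFA states: {q0}, {q1}, {q0, q2, q3, q4}, {q0, q1, q4}, {q1, q2}, {q0, q2}, {q4}, {q0, q1, q2, q3}, {q0, q1, q2, q3, q4}, {q0, q1, q3, q4}, {q1, q2, q3, q4}, {q1, q3, q4}, {q1, q2, q3}.
{q1, q3, q4} is among them.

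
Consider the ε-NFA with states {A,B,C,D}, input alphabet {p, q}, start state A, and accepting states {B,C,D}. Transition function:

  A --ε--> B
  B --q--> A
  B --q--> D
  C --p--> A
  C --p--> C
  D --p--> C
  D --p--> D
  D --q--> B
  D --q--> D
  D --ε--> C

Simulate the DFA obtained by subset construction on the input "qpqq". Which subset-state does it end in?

{A,B,C,D}

Start: {A,B}.
δ(A,q) = ∅; δ(B,q) = {A,D}.
Union: {A,D}.
ε-closure gives {A,B,C,D}.
After q: {A,B,C,D}.
δ(A,p) = ∅; δ(B,p) = ∅; δ(C,p) = {A,C}; δ(D,p) = {C,D}.
Union: {A,C,D}.
ε-closure gives {A,B,C,D}.
After p: {A,B,C,D}.
δ(A,q) = ∅; δ(B,q) = {A,D}; δ(C,q) = ∅; δ(D,q) = {B,D}.
Union: {A,B,D}.
ε-closure gives {A,B,C,D}.
After q: {A,B,C,D}.
δ(A,q) = ∅; δ(B,q) = {A,D}; δ(C,q) = ∅; δ(D,q) = {B,D}.
Union: {A,B,D}.
ε-closure gives {A,B,C,D}.
After q: {A,B,C,D}.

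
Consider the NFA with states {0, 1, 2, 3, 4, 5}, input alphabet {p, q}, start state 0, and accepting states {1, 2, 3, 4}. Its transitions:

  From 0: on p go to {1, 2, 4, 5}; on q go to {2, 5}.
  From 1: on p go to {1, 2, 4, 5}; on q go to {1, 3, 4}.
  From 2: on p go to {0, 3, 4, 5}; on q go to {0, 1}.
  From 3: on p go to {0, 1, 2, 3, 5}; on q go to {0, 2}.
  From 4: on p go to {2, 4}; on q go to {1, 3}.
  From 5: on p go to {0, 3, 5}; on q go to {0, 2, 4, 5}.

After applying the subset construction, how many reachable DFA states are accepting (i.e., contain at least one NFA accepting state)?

5

Start state of the DFA: {0}.
{0} --p--> {1, 2, 4, 5}  [new]
{0} --q--> {2, 5}  [new]
{1, 2, 4, 5} --p--> {0, 1, 2, 3, 4, 5}  [new]
{1, 2, 4, 5} --q--> {0, 1, 2, 3, 4, 5}  [seen]
{2, 5} --p--> {0, 3, 4, 5}  [new]
{2, 5} --q--> {0, 1, 2, 4, 5}  [new]
{0, 1, 2, 3, 4, 5} --p--> {0, 1, 2, 3, 4, 5}  [seen]
{0, 1, 2, 3, 4, 5} --q--> {0, 1, 2, 3, 4, 5}  [seen]
{0, 3, 4, 5} --p--> {0, 1, 2, 3, 4, 5}  [seen]
{0, 3, 4, 5} --q--> {0, 1, 2, 3, 4, 5}  [seen]
{0, 1, 2, 4, 5} --p--> {0, 1, 2, 3, 4, 5}  [seen]
{0, 1, 2, 4, 5} --q--> {0, 1, 2, 3, 4, 5}  [seen]
Reachable DFA states: {0}, {1, 2, 4, 5}, {2, 5}, {0, 1, 2, 3, 4, 5}, {0, 3, 4, 5}, {0, 1, 2, 4, 5}.
Accepting DFA states (contain an NFA accepting state): {1, 2, 4, 5}, {2, 5}, {0, 1, 2, 3, 4, 5}, {0, 3, 4, 5}, {0, 1, 2, 4, 5}.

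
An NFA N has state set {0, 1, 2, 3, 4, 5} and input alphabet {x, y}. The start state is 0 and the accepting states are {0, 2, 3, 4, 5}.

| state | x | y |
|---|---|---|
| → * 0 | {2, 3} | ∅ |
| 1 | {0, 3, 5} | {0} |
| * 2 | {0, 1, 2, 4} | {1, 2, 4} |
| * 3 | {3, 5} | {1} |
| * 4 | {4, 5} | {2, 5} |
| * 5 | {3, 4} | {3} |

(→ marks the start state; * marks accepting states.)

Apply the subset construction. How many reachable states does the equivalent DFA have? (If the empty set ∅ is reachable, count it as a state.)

6

Start state of the DFA: {0}.
{0} --x--> {2, 3}  [new]
{0} --y--> ∅  [new]
{2, 3} --x--> {0, 1, 2, 3, 4, 5}  [new]
{2, 3} --y--> {1, 2, 4}  [new]
∅ --x--> ∅  [seen]
∅ --y--> ∅  [seen]
{0, 1, 2, 3, 4, 5} --x--> {0, 1, 2, 3, 4, 5}  [seen]
{0, 1, 2, 3, 4, 5} --y--> {0, 1, 2, 3, 4, 5}  [seen]
{1, 2, 4} --x--> {0, 1, 2, 3, 4, 5}  [seen]
{1, 2, 4} --y--> {0, 1, 2, 4, 5}  [new]
{0, 1, 2, 4, 5} --x--> {0, 1, 2, 3, 4, 5}  [seen]
{0, 1, 2, 4, 5} --y--> {0, 1, 2, 3, 4, 5}  [seen]
Reachable DFA states: {0}, {2, 3}, ∅, {0, 1, 2, 3, 4, 5}, {1, 2, 4}, {0, 1, 2, 4, 5}.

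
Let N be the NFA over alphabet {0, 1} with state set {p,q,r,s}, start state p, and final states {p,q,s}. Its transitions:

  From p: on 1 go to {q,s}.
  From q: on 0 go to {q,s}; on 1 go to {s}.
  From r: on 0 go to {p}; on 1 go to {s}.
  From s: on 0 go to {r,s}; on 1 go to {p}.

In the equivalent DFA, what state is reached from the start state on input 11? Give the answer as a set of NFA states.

Start: {p}.
δ(p,1) = {q,s}.
Union: {q,s}.
After 1: {q,s}.
δ(q,1) = {s}; δ(s,1) = {p}.
Union: {p,s}.
After 1: {p,s}.

{p,s}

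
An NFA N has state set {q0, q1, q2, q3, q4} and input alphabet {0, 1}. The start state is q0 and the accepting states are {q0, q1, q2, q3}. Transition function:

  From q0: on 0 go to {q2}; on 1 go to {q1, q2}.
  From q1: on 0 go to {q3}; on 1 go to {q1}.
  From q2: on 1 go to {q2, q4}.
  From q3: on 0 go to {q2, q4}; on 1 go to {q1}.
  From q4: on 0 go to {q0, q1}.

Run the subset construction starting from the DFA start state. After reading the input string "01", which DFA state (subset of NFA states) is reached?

{q2, q4}

Start: {q0}.
δ(q0,0) = {q2}.
Union: {q2}.
After 0: {q2}.
δ(q2,1) = {q2, q4}.
Union: {q2, q4}.
After 1: {q2, q4}.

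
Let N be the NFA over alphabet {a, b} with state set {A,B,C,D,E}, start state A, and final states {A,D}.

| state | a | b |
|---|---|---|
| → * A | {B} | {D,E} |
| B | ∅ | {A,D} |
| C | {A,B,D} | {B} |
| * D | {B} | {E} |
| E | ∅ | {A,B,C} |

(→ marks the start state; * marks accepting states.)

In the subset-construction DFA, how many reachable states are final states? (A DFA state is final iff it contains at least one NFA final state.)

Start state of the DFA: {A}.
{A} --a--> {B}  [new]
{A} --b--> {D,E}  [new]
{B} --a--> ∅  [new]
{B} --b--> {A,D}  [new]
{D,E} --a--> {B}  [seen]
{D,E} --b--> {A,B,C,E}  [new]
∅ --a--> ∅  [seen]
∅ --b--> ∅  [seen]
{A,D} --a--> {B}  [seen]
{A,D} --b--> {D,E}  [seen]
{A,B,C,E} --a--> {A,B,D}  [new]
{A,B,C,E} --b--> {A,B,C,D,E}  [new]
{A,B,D} --a--> {B}  [seen]
{A,B,D} --b--> {A,D,E}  [new]
{A,B,C,D,E} --a--> {A,B,D}  [seen]
{A,B,C,D,E} --b--> {A,B,C,D,E}  [seen]
{A,D,E} --a--> {B}  [seen]
{A,D,E} --b--> {A,B,C,D,E}  [seen]
Reachable DFA states: {A}, {B}, {D,E}, ∅, {A,D}, {A,B,C,E}, {A,B,D}, {A,B,C,D,E}, {A,D,E}.
Accepting DFA states (contain an NFA accepting state): {A}, {D,E}, {A,D}, {A,B,C,E}, {A,B,D}, {A,B,C,D,E}, {A,D,E}.

7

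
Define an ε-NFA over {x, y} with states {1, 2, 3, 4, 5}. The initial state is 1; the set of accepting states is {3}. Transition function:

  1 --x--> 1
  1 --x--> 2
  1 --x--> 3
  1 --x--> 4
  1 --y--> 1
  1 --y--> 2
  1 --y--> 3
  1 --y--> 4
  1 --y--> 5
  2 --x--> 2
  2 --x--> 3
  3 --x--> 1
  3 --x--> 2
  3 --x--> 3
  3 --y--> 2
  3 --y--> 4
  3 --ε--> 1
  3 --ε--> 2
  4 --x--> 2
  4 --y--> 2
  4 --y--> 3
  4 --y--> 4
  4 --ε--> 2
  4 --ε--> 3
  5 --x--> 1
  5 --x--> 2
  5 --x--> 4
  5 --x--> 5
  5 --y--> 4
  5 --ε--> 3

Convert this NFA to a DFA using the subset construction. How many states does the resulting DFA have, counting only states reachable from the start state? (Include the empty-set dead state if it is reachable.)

Start state of the DFA: {1} (ε-closure of the NFA start).
{1} --x--> {1, 2, 3, 4}  [new]
{1} --y--> {1, 2, 3, 4, 5}  [new]
{1, 2, 3, 4} --x--> {1, 2, 3, 4}  [seen]
{1, 2, 3, 4} --y--> {1, 2, 3, 4, 5}  [seen]
{1, 2, 3, 4, 5} --x--> {1, 2, 3, 4, 5}  [seen]
{1, 2, 3, 4, 5} --y--> {1, 2, 3, 4, 5}  [seen]
Reachable DFA states: {1}, {1, 2, 3, 4}, {1, 2, 3, 4, 5}.

3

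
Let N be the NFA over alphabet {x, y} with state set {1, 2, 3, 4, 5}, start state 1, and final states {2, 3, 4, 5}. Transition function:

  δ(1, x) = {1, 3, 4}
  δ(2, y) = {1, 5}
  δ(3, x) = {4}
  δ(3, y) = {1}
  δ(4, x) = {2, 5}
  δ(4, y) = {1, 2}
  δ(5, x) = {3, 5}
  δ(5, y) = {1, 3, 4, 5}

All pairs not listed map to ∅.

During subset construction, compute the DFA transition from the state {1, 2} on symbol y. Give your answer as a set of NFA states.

{1, 5}

δ(1,y) = ∅; δ(2,y) = {1, 5}.
Union: {1, 5}.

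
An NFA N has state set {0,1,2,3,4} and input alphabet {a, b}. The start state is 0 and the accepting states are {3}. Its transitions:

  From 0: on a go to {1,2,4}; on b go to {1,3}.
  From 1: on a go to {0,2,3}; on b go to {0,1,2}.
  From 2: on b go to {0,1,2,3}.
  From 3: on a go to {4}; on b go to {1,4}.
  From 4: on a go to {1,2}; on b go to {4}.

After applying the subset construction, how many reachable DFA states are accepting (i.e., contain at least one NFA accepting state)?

Start state of the DFA: {0}.
{0} --a--> {1,2,4}  [new]
{0} --b--> {1,3}  [new]
{1,2,4} --a--> {0,1,2,3}  [new]
{1,2,4} --b--> {0,1,2,3,4}  [new]
{1,3} --a--> {0,2,3,4}  [new]
{1,3} --b--> {0,1,2,4}  [new]
{0,1,2,3} --a--> {0,1,2,3,4}  [seen]
{0,1,2,3} --b--> {0,1,2,3,4}  [seen]
{0,1,2,3,4} --a--> {0,1,2,3,4}  [seen]
{0,1,2,3,4} --b--> {0,1,2,3,4}  [seen]
{0,2,3,4} --a--> {1,2,4}  [seen]
{0,2,3,4} --b--> {0,1,2,3,4}  [seen]
{0,1,2,4} --a--> {0,1,2,3,4}  [seen]
{0,1,2,4} --b--> {0,1,2,3,4}  [seen]
Reachable DFA states: {0}, {1,2,4}, {1,3}, {0,1,2,3}, {0,1,2,3,4}, {0,2,3,4}, {0,1,2,4}.
Accepting DFA states (contain an NFA accepting state): {1,3}, {0,1,2,3}, {0,1,2,3,4}, {0,2,3,4}.

4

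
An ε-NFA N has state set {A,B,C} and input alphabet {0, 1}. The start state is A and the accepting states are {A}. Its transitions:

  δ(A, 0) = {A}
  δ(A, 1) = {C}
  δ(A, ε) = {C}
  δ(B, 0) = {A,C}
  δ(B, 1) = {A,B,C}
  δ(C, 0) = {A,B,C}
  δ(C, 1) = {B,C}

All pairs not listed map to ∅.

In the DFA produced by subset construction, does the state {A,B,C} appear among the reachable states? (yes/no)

yes

Start state of the DFA: {A,C} (ε-closure of the NFA start).
{A,C} --0--> {A,B,C}  [new]
{A,C} --1--> {B,C}  [new]
{A,B,C} --0--> {A,B,C}  [seen]
{A,B,C} --1--> {A,B,C}  [seen]
{B,C} --0--> {A,B,C}  [seen]
{B,C} --1--> {A,B,C}  [seen]
Reachable DFA states: {A,C}, {A,B,C}, {B,C}.
{A,B,C} is among them.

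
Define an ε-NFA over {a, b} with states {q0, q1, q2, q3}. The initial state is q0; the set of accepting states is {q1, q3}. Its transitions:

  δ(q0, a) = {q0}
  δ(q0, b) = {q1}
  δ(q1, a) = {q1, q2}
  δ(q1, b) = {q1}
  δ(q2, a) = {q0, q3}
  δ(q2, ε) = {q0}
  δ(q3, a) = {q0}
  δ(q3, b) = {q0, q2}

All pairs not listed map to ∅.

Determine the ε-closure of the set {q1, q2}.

{q0, q1, q2}

Begin with {q1, q2}.
q2 →ε {q0}; add q0.
ε-closure = {q0, q1, q2}.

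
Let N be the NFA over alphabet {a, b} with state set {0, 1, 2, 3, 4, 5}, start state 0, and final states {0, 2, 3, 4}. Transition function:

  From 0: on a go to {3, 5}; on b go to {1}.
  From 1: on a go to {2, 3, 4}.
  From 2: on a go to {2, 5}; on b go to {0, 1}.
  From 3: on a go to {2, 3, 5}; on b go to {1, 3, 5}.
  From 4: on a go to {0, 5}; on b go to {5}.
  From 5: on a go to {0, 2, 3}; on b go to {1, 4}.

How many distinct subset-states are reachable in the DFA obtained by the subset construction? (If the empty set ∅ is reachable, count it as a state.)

Start state of the DFA: {0}.
{0} --a--> {3, 5}  [new]
{0} --b--> {1}  [new]
{3, 5} --a--> {0, 2, 3, 5}  [new]
{3, 5} --b--> {1, 3, 4, 5}  [new]
{1} --a--> {2, 3, 4}  [new]
{1} --b--> ∅  [new]
{0, 2, 3, 5} --a--> {0, 2, 3, 5}  [seen]
{0, 2, 3, 5} --b--> {0, 1, 3, 4, 5}  [new]
{1, 3, 4, 5} --a--> {0, 2, 3, 4, 5}  [new]
{1, 3, 4, 5} --b--> {1, 3, 4, 5}  [seen]
{2, 3, 4} --a--> {0, 2, 3, 5}  [seen]
{2, 3, 4} --b--> {0, 1, 3, 5}  [new]
∅ --a--> ∅  [seen]
∅ --b--> ∅  [seen]
{0, 1, 3, 4, 5} --a--> {0, 2, 3, 4, 5}  [seen]
{0, 1, 3, 4, 5} --b--> {1, 3, 4, 5}  [seen]
{0, 2, 3, 4, 5} --a--> {0, 2, 3, 5}  [seen]
{0, 2, 3, 4, 5} --b--> {0, 1, 3, 4, 5}  [seen]
{0, 1, 3, 5} --a--> {0, 2, 3, 4, 5}  [seen]
{0, 1, 3, 5} --b--> {1, 3, 4, 5}  [seen]
Reachable DFA states: {0}, {3, 5}, {1}, {0, 2, 3, 5}, {1, 3, 4, 5}, {2, 3, 4}, ∅, {0, 1, 3, 4, 5}, {0, 2, 3, 4, 5}, {0, 1, 3, 5}.

10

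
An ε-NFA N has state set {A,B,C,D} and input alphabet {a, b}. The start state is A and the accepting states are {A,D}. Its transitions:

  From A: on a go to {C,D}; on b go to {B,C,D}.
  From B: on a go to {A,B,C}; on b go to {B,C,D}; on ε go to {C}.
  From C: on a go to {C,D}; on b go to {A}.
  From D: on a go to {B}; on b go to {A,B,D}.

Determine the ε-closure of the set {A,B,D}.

Begin with {A,B,D}.
B →ε {C}; add C.
ε-closure = {A,B,C,D}.

{A,B,C,D}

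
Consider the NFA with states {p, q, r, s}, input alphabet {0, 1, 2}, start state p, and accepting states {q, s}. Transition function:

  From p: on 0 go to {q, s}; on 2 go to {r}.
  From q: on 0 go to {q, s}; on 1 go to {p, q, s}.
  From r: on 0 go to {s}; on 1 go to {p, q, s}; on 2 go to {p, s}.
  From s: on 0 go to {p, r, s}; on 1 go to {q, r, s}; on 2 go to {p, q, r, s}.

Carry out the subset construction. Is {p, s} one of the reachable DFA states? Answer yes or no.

Start state of the DFA: {p}.
{p} --0--> {q, s}  [new]
{p} --1--> ∅  [new]
{p} --2--> {r}  [new]
{q, s} --0--> {p, q, r, s}  [new]
{q, s} --1--> {p, q, r, s}  [seen]
{q, s} --2--> {p, q, r, s}  [seen]
∅ --0--> ∅  [seen]
∅ --1--> ∅  [seen]
∅ --2--> ∅  [seen]
{r} --0--> {s}  [new]
{r} --1--> {p, q, s}  [new]
{r} --2--> {p, s}  [new]
{p, q, r, s} --0--> {p, q, r, s}  [seen]
{p, q, r, s} --1--> {p, q, r, s}  [seen]
{p, q, r, s} --2--> {p, q, r, s}  [seen]
{s} --0--> {p, r, s}  [new]
{s} --1--> {q, r, s}  [new]
{s} --2--> {p, q, r, s}  [seen]
{p, q, s} --0--> {p, q, r, s}  [seen]
{p, q, s} --1--> {p, q, r, s}  [seen]
{p, q, s} --2--> {p, q, r, s}  [seen]
{p, s} --0--> {p, q, r, s}  [seen]
{p, s} --1--> {q, r, s}  [seen]
{p, s} --2--> {p, q, r, s}  [seen]
{p, r, s} --0--> {p, q, r, s}  [seen]
{p, r, s} --1--> {p, q, r, s}  [seen]
{p, r, s} --2--> {p, q, r, s}  [seen]
{q, r, s} --0--> {p, q, r, s}  [seen]
{q, r, s} --1--> {p, q, r, s}  [seen]
{q, r, s} --2--> {p, q, r, s}  [seen]
Reachable DFA states: {p}, {q, s}, ∅, {r}, {p, q, r, s}, {s}, {p, q, s}, {p, s}, {p, r, s}, {q, r, s}.
{p, s} is among them.

yes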